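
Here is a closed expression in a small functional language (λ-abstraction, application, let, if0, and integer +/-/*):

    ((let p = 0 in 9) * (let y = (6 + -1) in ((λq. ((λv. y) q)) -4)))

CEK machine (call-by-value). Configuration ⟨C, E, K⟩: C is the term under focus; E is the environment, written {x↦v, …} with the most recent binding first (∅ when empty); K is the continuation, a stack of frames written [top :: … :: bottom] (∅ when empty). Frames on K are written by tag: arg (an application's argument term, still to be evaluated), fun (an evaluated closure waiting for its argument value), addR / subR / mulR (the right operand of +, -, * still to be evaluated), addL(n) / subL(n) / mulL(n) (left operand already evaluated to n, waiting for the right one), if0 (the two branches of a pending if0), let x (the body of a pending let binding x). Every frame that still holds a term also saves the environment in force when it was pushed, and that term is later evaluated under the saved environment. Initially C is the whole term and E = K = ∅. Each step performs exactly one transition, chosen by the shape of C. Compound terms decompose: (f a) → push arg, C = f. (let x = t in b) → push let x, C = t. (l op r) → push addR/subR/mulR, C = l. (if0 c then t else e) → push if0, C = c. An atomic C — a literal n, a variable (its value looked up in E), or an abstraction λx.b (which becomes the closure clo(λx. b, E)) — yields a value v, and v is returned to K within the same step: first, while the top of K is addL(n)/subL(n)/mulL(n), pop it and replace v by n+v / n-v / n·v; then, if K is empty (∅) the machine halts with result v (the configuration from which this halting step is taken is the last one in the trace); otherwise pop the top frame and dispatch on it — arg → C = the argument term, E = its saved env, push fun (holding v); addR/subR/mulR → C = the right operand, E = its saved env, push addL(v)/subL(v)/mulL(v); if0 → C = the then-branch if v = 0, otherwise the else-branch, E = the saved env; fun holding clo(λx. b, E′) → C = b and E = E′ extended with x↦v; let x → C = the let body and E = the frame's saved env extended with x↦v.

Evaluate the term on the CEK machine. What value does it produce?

t=0: ⟨C=((let p = 0 in 9) * (let y = (6 + -1) in ((λq. ((λv. y) q)) -4))); E=∅; K=∅⟩
t=1: ⟨C=(let p = 0 in 9); E=∅; K=[mulR]⟩
t=2: ⟨C=0; E=∅; K=[let p :: mulR]⟩
t=3: ⟨C=9; E={p↦0}; K=[mulR]⟩
t=4: ⟨C=(let y = (6 + -1) in ((λq. ((λv. y) q)) -4)); E=∅; K=[mulL(9)]⟩
t=5: ⟨C=(6 + -1); E=∅; K=[let y :: mulL(9)]⟩
t=6: ⟨C=6; E=∅; K=[addR :: let y :: mulL(9)]⟩
t=7: ⟨C=-1; E=∅; K=[addL(6) :: let y :: mulL(9)]⟩
t=8: ⟨C=((λq. ((λv. y) q)) -4); E={y↦5}; K=[mulL(9)]⟩
t=9: ⟨C=(λq. ((λv. y) q)); E={y↦5}; K=[arg :: mulL(9)]⟩
t=10: ⟨C=-4; E={y↦5}; K=[fun :: mulL(9)]⟩
t=11: ⟨C=((λv. y) q); E={q↦-4, y↦5}; K=[mulL(9)]⟩
t=12: ⟨C=(λv. y); E={q↦-4, y↦5}; K=[arg :: mulL(9)]⟩
t=13: ⟨C=q; E={q↦-4, y↦5}; K=[fun :: mulL(9)]⟩
t=14: ⟨C=y; E={v↦-4, q↦-4, y↦5}; K=[mulL(9)]⟩
→ final value 45

Answer: 45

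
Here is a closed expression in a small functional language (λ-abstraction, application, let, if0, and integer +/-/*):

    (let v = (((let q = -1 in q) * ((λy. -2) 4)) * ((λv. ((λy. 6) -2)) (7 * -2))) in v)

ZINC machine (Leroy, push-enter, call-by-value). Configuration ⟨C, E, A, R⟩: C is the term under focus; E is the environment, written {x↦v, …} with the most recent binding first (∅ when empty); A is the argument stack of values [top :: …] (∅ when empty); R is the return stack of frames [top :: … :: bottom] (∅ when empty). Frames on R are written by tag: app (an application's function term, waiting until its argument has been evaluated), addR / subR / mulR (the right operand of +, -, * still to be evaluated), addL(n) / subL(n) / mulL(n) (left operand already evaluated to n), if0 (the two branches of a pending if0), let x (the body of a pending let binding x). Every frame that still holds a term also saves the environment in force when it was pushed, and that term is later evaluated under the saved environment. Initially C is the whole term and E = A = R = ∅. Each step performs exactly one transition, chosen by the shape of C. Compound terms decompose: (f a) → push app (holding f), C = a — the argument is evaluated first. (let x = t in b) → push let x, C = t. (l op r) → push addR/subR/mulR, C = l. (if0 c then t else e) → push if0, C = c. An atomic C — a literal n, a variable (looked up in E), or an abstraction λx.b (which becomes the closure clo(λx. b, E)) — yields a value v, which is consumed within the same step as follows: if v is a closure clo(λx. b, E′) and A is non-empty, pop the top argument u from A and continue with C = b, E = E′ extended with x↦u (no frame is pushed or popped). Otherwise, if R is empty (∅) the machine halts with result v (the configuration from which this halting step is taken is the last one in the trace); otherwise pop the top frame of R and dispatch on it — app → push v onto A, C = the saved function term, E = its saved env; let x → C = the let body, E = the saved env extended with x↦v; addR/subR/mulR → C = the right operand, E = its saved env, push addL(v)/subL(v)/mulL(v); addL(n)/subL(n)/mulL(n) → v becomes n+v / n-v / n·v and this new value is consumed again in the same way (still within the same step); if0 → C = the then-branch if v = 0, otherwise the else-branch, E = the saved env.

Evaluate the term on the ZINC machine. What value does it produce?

step 0: ⟨C=(let v = (((let q = -1 in q) * ((λy. -2) 4)) * ((λv. ((λy. 6) -2)) (7 * -2))) in v); E=∅; A=∅; R=∅⟩
step 1: ⟨C=(((let q = -1 in q) * ((λy. -2) 4)) * ((λv. ((λy. 6) -2)) (7 * -2))); E=∅; A=∅; R=[let v]⟩
step 2: ⟨C=((let q = -1 in q) * ((λy. -2) 4)); E=∅; A=∅; R=[mulR :: let v]⟩
step 3: ⟨C=(let q = -1 in q); E=∅; A=∅; R=[mulR :: mulR :: let v]⟩
step 4: ⟨C=-1; E=∅; A=∅; R=[let q :: mulR :: mulR :: let v]⟩
step 5: ⟨C=q; E={q↦-1}; A=∅; R=[mulR :: mulR :: let v]⟩
step 6: ⟨C=((λy. -2) 4); E=∅; A=∅; R=[mulL(-1) :: mulR :: let v]⟩
step 7: ⟨C=4; E=∅; A=∅; R=[app :: mulL(-1) :: mulR :: let v]⟩
step 8: ⟨C=(λy. -2); E=∅; A=[4]; R=[mulL(-1) :: mulR :: let v]⟩
step 9: ⟨C=-2; E={y↦4}; A=∅; R=[mulL(-1) :: mulR :: let v]⟩
step 10: ⟨C=((λv. ((λy. 6) -2)) (7 * -2)); E=∅; A=∅; R=[mulL(2) :: let v]⟩
step 11: ⟨C=(7 * -2); E=∅; A=∅; R=[app :: mulL(2) :: let v]⟩
step 12: ⟨C=7; E=∅; A=∅; R=[mulR :: app :: mulL(2) :: let v]⟩
step 13: ⟨C=-2; E=∅; A=∅; R=[mulL(7) :: app :: mulL(2) :: let v]⟩
step 14: ⟨C=(λv. ((λy. 6) -2)); E=∅; A=[-14]; R=[mulL(2) :: let v]⟩
step 15: ⟨C=((λy. 6) -2); E={v↦-14}; A=∅; R=[mulL(2) :: let v]⟩
step 16: ⟨C=-2; E={v↦-14}; A=∅; R=[app :: mulL(2) :: let v]⟩
step 17: ⟨C=(λy. 6); E={v↦-14}; A=[-2]; R=[mulL(2) :: let v]⟩
step 18: ⟨C=6; E={y↦-2, v↦-14}; A=∅; R=[mulL(2) :: let v]⟩
step 19: ⟨C=v; E={v↦12}; A=∅; R=∅⟩
→ final value 12

Answer: 12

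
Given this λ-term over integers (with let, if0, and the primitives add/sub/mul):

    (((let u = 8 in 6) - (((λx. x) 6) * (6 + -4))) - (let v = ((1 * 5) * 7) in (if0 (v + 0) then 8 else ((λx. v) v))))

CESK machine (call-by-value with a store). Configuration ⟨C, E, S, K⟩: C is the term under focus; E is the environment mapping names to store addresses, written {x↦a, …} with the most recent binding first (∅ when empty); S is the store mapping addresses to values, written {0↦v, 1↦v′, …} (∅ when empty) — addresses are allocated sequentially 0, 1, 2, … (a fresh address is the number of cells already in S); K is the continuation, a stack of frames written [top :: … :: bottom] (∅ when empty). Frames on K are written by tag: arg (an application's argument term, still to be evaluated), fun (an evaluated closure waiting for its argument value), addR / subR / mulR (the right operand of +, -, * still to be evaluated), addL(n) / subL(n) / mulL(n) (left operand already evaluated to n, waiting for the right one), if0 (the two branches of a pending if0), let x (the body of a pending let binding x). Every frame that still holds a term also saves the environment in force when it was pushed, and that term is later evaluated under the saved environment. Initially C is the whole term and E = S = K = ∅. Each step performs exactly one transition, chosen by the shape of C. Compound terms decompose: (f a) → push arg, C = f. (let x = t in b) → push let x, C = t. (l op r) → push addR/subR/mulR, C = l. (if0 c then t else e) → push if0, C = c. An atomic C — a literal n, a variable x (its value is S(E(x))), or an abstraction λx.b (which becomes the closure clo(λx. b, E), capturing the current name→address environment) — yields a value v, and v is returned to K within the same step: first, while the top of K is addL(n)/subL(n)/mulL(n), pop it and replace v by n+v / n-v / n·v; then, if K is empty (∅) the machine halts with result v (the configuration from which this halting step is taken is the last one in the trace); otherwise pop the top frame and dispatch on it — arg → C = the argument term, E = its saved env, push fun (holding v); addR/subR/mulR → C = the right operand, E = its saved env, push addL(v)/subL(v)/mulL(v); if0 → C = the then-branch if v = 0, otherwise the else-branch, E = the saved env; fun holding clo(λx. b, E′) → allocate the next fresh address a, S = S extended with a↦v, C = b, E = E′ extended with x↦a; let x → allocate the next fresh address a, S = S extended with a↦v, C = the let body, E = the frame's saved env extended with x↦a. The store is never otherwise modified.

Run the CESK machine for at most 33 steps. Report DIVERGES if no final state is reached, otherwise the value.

Answer: -41

Execution trace:
[0] <C=(((let u = 8 in 6) - (((λx. x) 6) * (6 + -4))) - (let v = ((1 * 5) * 7) in (if0 (v + 0) then 8 else ((λx. v) v)))), E=∅, S=∅, K=∅>
[1] <C=((let u = 8 in 6) - (((λx. x) 6) * (6 + -4))), E=∅, S=∅, K=[subR]>
[2] <C=(let u = 8 in 6), E=∅, S=∅, K=[subR :: subR]>
[3] <C=8, E=∅, S=∅, K=[let u :: subR :: subR]>
[4] <C=6, E={u↦0}, S={0↦8}, K=[subR :: subR]>
[5] <C=(((λx. x) 6) * (6 + -4)), E=∅, S={0↦8}, K=[subL(6) :: subR]>
[6] <C=((λx. x) 6), E=∅, S={0↦8}, K=[mulR :: subL(6) :: subR]>
[7] <C=(λx. x), E=∅, S={0↦8}, K=[arg :: mulR :: subL(6) :: subR]>
[8] <C=6, E=∅, S={0↦8}, K=[fun :: mulR :: subL(6) :: subR]>
[9] <C=x, E={x↦1}, S={0↦8, 1↦6}, K=[mulR :: subL(6) :: subR]>
[10] <C=(6 + -4), E=∅, S={0↦8, 1↦6}, K=[mulL(6) :: subL(6) :: subR]>
[11] <C=6, E=∅, S={0↦8, 1↦6}, K=[addR :: mulL(6) :: subL(6) :: subR]>
[12] <C=-4, E=∅, S={0↦8, 1↦6}, K=[addL(6) :: mulL(6) :: subL(6) :: subR]>
[13] <C=(let v = ((1 * 5) * 7) in (if0 (v + 0) then 8 else ((λx. v) v))), E=∅, S={0↦8, 1↦6}, K=[subL(-6)]>
[14] <C=((1 * 5) * 7), E=∅, S={0↦8, 1↦6}, K=[let v :: subL(-6)]>
[15] <C=(1 * 5), E=∅, S={0↦8, 1↦6}, K=[mulR :: let v :: subL(-6)]>
[16] <C=1, E=∅, S={0↦8, 1↦6}, K=[mulR :: mulR :: let v :: subL(-6)]>
[17] <C=5, E=∅, S={0↦8, 1↦6}, K=[mulL(1) :: mulR :: let v :: subL(-6)]>
[18] <C=7, E=∅, S={0↦8, 1↦6}, K=[mulL(5) :: let v :: subL(-6)]>
[19] <C=(if0 (v + 0) then 8 else ((λx. v) v)), E={v↦2}, S={0↦8, 1↦6, 2↦35}, K=[subL(-6)]>
[20] <C=(v + 0), E={v↦2}, S={0↦8, 1↦6, 2↦35}, K=[if0 :: subL(-6)]>
[21] <C=v, E={v↦2}, S={0↦8, 1↦6, 2↦35}, K=[addR :: if0 :: subL(-6)]>
[22] <C=0, E={v↦2}, S={0↦8, 1↦6, 2↦35}, K=[addL(35) :: if0 :: subL(-6)]>
[23] <C=((λx. v) v), E={v↦2}, S={0↦8, 1↦6, 2↦35}, K=[subL(-6)]>
[24] <C=(λx. v), E={v↦2}, S={0↦8, 1↦6, 2↦35}, K=[arg :: subL(-6)]>
[25] <C=v, E={v↦2}, S={0↦8, 1↦6, 2↦35}, K=[fun :: subL(-6)]>
[26] <C=v, E={x↦3, v↦2}, S={0↦8, 1↦6, 2↦35, 3↦35}, K=[subL(-6)]>
→ final value -41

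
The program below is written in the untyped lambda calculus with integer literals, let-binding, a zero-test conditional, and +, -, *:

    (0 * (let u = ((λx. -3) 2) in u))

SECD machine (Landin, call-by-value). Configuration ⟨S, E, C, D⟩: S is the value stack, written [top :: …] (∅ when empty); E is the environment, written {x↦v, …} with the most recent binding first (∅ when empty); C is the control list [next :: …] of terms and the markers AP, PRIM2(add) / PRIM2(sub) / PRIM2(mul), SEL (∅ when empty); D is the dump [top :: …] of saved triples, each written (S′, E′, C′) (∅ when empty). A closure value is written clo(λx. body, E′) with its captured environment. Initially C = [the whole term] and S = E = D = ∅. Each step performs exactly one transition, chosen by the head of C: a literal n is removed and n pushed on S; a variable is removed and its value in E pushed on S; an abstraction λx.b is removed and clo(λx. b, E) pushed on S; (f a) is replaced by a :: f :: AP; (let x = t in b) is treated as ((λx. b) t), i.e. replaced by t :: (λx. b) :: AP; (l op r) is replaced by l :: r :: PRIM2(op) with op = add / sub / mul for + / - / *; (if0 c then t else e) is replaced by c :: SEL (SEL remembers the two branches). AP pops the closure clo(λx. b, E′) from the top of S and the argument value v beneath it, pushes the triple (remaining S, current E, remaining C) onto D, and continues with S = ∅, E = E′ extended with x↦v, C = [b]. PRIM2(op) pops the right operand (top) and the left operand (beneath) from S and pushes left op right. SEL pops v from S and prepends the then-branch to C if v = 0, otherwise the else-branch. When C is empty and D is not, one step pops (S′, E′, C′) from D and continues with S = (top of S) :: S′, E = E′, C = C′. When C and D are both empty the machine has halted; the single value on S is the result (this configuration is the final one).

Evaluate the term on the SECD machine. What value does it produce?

Answer: 0

Derivation:
t=0: ⟨S=∅; E=∅; C=[(0 * (let u = ((λx. -3) 2) in u))]; D=∅⟩
t=1: ⟨S=∅; E=∅; C=[0 :: (let u = ((λx. -3) 2) in u) :: PRIM2(mul)]; D=∅⟩
t=2: ⟨S=[0]; E=∅; C=[(let u = ((λx. -3) 2) in u) :: PRIM2(mul)]; D=∅⟩
t=3: ⟨S=[0]; E=∅; C=[((λx. -3) 2) :: (λu. u) :: AP :: PRIM2(mul)]; D=∅⟩
t=4: ⟨S=[0]; E=∅; C=[2 :: (λx. -3) :: AP :: (λu. u) :: AP :: PRIM2(mul)]; D=∅⟩
t=5: ⟨S=[2 :: 0]; E=∅; C=[(λx. -3) :: AP :: (λu. u) :: AP :: PRIM2(mul)]; D=∅⟩
t=6: ⟨S=[clo(λx. -3, ∅) :: 2 :: 0]; E=∅; C=[AP :: (λu. u) :: AP :: PRIM2(mul)]; D=∅⟩
t=7: ⟨S=∅; E={x↦2}; C=[-3]; D=[([0], ∅, [(λu. u) :: AP :: PRIM2(mul)])]⟩
t=8: ⟨S=[-3]; E={x↦2}; C=∅; D=[([0], ∅, [(λu. u) :: AP :: PRIM2(mul)])]⟩
t=9: ⟨S=[-3 :: 0]; E=∅; C=[(λu. u) :: AP :: PRIM2(mul)]; D=∅⟩
t=10: ⟨S=[clo(λu. u, ∅) :: -3 :: 0]; E=∅; C=[AP :: PRIM2(mul)]; D=∅⟩
t=11: ⟨S=∅; E={u↦-3}; C=[u]; D=[([0], ∅, [PRIM2(mul)])]⟩
t=12: ⟨S=[-3]; E={u↦-3}; C=∅; D=[([0], ∅, [PRIM2(mul)])]⟩
t=13: ⟨S=[-3 :: 0]; E=∅; C=[PRIM2(mul)]; D=∅⟩
t=14: ⟨S=[0]; E=∅; C=∅; D=∅⟩
→ final value 0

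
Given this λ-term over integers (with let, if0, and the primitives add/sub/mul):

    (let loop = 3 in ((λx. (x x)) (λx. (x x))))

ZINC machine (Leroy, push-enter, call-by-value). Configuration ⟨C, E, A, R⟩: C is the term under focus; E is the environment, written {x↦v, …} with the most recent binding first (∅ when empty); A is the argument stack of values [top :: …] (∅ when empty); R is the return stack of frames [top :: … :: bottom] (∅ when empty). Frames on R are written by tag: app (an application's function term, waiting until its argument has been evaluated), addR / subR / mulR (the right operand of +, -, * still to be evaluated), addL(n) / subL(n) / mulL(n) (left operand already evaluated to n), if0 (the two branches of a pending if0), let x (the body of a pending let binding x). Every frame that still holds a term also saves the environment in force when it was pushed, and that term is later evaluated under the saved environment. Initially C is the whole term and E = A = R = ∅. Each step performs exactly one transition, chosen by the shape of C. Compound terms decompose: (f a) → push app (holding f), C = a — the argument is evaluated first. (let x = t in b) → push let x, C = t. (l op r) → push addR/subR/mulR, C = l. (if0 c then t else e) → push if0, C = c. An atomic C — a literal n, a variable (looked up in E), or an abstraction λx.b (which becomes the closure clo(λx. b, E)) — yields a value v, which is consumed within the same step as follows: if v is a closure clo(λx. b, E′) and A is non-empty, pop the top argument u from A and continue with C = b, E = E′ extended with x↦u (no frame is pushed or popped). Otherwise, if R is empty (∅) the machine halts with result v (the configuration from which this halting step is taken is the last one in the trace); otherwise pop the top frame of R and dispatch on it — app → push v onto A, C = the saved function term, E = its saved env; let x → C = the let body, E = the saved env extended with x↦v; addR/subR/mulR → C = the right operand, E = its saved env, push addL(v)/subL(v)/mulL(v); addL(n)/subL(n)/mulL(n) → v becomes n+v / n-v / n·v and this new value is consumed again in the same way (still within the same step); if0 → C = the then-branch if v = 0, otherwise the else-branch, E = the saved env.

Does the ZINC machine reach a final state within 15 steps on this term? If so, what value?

Answer: DIVERGES (no final state within 15 steps)

Derivation:
0. <C=(let loop = 3 in ((λx. (x x)) (λx. (x x)))), E=∅, A=∅, R=∅>
1. <C=3, E=∅, A=∅, R=[let loop]>
2. <C=((λx. (x x)) (λx. (x x))), E={loop↦3}, A=∅, R=∅>
3. <C=(λx. (x x)), E={loop↦3}, A=∅, R=[app]>
4. <C=(λx. (x x)), E={loop↦3}, A=[clo(λx. (x x), {loop↦3})], R=∅>
5. <C=(x x), E={x↦clo(λx. (x x), {loop↦3}), loop↦3}, A=∅, R=∅>
6. <C=x, E={x↦clo(λx. (x x), {loop↦3}), loop↦3}, A=∅, R=[app]>
7. <C=x, E={x↦clo(λx. (x x), {loop↦3}), loop↦3}, A=[clo(λx. (x x), {loop↦3})], R=∅>
… configuration repeats with period 3 (steps 5–7 recur indefinitely) …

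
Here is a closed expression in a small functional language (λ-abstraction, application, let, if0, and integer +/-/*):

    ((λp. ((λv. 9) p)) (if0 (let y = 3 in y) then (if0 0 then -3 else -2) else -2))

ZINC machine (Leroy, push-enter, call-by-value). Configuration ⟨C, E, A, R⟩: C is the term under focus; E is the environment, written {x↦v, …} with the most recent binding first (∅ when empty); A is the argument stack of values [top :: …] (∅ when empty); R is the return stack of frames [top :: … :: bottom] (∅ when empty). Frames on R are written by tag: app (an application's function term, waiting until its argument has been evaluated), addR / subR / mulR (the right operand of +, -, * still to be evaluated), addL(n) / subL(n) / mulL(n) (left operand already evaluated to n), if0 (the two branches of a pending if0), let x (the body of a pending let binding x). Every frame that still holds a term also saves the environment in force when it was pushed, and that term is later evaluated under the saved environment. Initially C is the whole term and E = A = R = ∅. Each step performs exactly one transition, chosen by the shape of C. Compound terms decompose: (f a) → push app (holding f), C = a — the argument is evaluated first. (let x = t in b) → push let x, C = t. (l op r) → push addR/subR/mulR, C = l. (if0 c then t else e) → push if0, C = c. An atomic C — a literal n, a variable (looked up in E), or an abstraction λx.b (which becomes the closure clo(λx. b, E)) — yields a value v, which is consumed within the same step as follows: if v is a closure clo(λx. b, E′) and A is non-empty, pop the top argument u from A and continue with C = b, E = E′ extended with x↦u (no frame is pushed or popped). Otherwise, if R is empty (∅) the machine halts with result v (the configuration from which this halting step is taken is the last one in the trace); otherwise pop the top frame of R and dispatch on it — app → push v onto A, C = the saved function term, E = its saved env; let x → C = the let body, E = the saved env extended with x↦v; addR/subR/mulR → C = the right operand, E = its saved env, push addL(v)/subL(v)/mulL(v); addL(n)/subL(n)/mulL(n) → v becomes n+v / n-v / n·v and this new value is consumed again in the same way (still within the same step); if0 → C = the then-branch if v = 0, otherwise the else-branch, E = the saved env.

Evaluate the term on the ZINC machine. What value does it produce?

t=0: ⟨C=((λp. ((λv. 9) p)) (if0 (let y = 3 in y) then (if0 0 then -3 else -2) else -2)); E=∅; A=∅; R=∅⟩
t=1: ⟨C=(if0 (let y = 3 in y) then (if0 0 then -3 else -2) else -2); E=∅; A=∅; R=[app]⟩
t=2: ⟨C=(let y = 3 in y); E=∅; A=∅; R=[if0 :: app]⟩
t=3: ⟨C=3; E=∅; A=∅; R=[let y :: if0 :: app]⟩
t=4: ⟨C=y; E={y↦3}; A=∅; R=[if0 :: app]⟩
t=5: ⟨C=-2; E=∅; A=∅; R=[app]⟩
t=6: ⟨C=(λp. ((λv. 9) p)); E=∅; A=[-2]; R=∅⟩
t=7: ⟨C=((λv. 9) p); E={p↦-2}; A=∅; R=∅⟩
t=8: ⟨C=p; E={p↦-2}; A=∅; R=[app]⟩
t=9: ⟨C=(λv. 9); E={p↦-2}; A=[-2]; R=∅⟩
t=10: ⟨C=9; E={v↦-2, p↦-2}; A=∅; R=∅⟩
→ final value 9

Answer: 9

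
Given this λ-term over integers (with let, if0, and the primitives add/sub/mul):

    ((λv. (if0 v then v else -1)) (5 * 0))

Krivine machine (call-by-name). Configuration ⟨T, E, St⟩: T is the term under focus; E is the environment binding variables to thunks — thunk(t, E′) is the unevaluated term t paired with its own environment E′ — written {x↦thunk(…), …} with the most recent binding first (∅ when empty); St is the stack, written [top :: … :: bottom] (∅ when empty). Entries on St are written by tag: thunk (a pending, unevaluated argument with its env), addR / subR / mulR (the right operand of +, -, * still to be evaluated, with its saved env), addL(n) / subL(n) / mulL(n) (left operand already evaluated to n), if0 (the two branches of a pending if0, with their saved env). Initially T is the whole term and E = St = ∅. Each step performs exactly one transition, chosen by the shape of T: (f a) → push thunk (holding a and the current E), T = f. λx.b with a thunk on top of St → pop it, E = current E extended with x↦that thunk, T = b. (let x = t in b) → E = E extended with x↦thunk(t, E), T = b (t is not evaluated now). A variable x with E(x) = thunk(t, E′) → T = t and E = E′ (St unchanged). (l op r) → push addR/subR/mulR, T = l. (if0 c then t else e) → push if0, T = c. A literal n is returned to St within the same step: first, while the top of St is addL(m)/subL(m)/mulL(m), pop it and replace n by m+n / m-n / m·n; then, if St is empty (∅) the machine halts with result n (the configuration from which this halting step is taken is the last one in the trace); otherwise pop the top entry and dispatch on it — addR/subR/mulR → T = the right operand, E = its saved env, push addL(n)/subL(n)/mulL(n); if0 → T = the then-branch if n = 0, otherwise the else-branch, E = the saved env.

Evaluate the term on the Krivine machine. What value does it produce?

[0] ⟨T=((λv. (if0 v then v else -1)) (5 * 0)); E=∅; St=∅⟩
[1] ⟨T=(λv. (if0 v then v else -1)); E=∅; St=[thunk]⟩
[2] ⟨T=(if0 v then v else -1); E={v↦thunk((5 * 0), ∅)}; St=∅⟩
[3] ⟨T=v; E={v↦thunk((5 * 0), ∅)}; St=[if0]⟩
[4] ⟨T=(5 * 0); E=∅; St=[if0]⟩
[5] ⟨T=5; E=∅; St=[mulR :: if0]⟩
[6] ⟨T=0; E=∅; St=[mulL(5) :: if0]⟩
[7] ⟨T=v; E={v↦thunk((5 * 0), ∅)}; St=∅⟩
[8] ⟨T=(5 * 0); E=∅; St=∅⟩
[9] ⟨T=5; E=∅; St=[mulR]⟩
[10] ⟨T=0; E=∅; St=[mulL(5)]⟩
→ final value 0

Answer: 0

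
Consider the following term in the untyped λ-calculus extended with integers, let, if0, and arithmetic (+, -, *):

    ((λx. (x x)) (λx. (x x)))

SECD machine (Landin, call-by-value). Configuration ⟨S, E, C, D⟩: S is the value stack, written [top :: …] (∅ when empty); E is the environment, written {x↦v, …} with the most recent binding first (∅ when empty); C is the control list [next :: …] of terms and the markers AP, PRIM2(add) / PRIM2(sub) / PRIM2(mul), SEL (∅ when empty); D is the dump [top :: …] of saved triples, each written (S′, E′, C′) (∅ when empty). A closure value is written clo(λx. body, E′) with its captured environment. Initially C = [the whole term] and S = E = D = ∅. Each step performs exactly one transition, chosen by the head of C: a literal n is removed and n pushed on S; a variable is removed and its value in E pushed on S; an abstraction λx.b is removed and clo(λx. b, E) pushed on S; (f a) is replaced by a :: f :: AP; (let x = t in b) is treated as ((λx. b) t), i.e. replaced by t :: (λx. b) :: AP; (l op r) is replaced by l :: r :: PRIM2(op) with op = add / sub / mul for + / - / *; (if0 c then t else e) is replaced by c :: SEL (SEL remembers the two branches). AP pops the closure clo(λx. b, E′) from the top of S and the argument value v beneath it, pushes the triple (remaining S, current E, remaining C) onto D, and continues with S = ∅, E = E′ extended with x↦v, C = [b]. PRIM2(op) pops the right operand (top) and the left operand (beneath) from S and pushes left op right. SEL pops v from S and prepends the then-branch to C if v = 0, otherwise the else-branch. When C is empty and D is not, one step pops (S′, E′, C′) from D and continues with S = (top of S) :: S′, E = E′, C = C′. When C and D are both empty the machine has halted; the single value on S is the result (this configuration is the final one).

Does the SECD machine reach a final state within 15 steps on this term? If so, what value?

t=0: ⟨S=∅; E=∅; C=[((λx. (x x)) (λx. (x x)))]; D=∅⟩
t=1: ⟨S=∅; E=∅; C=[(λx. (x x)) :: (λx. (x x)) :: AP]; D=∅⟩
t=2: ⟨S=[clo(λx. (x x), ∅)]; E=∅; C=[(λx. (x x)) :: AP]; D=∅⟩
t=3: ⟨S=[clo(λx. (x x), ∅) :: clo(λx. (x x), ∅)]; E=∅; C=[AP]; D=∅⟩
t=4: ⟨S=∅; E={x↦clo(λx. (x x), ∅)}; C=[(x x)]; D=[(∅, ∅, ∅)]⟩
t=5: ⟨S=∅; E={x↦clo(λx. (x x), ∅)}; C=[x :: x :: AP]; D=[(∅, ∅, ∅)]⟩
t=6: ⟨S=[clo(λx. (x x), ∅)]; E={x↦clo(λx. (x x), ∅)}; C=[x :: AP]; D=[(∅, ∅, ∅)]⟩
t=7: ⟨S=[clo(λx. (x x), ∅) :: clo(λx. (x x), ∅)]; E={x↦clo(λx. (x x), ∅)}; C=[AP]; D=[(∅, ∅, ∅)]⟩
t=8: ⟨S=∅; E={x↦clo(λx. (x x), ∅)}; C=[(x x)]; D=[(∅, {x↦clo(λx. (x x), ∅)}, ∅) :: (∅, ∅, ∅)]⟩
t=9: ⟨S=∅; E={x↦clo(λx. (x x), ∅)}; C=[x :: x :: AP]; D=[(∅, {x↦clo(λx. (x x), ∅)}, ∅) :: (∅, ∅, ∅)]⟩
t=10: ⟨S=[clo(λx. (x x), ∅)]; E={x↦clo(λx. (x x), ∅)}; C=[x :: AP]; D=[(∅, {x↦clo(λx. (x x), ∅)}, ∅) :: (∅, ∅, ∅)]⟩
t=11: ⟨S=[clo(λx. (x x), ∅) :: clo(λx. (x x), ∅)]; E={x↦clo(λx. (x x), ∅)}; C=[AP]; D=[(∅, {x↦clo(λx. (x x), ∅)}, ∅) :: (∅, ∅, ∅)]⟩
t=12: ⟨S=∅; E={x↦clo(λx. (x x), ∅)}; C=[(x x)]; D=[(∅, {x↦clo(λx. (x x), ∅)}, ∅) :: (∅, {x↦clo(λx. (x x), ∅)}, ∅) :: (∅, ∅, ∅)]⟩
t=13: ⟨S=∅; E={x↦clo(λx. (x x), ∅)}; C=[x :: x :: AP]; D=[(∅, {x↦clo(λx. (x x), ∅)}, ∅) :: (∅, {x↦clo(λx. (x x), ∅)}, ∅) :: (∅, ∅, ∅)]⟩
t=14: ⟨S=[clo(λx. (x x), ∅)]; E={x↦clo(λx. (x x), ∅)}; C=[x :: AP]; D=[(∅, {x↦clo(λx. (x x), ∅)}, ∅) :: (∅, {x↦clo(λx. (x x), ∅)}, ∅) :: (∅, ∅, ∅)]⟩
t=15: ⟨S=[clo(λx. (x x), ∅) :: clo(λx. (x x), ∅)]; E={x↦clo(λx. (x x), ∅)}; C=[AP]; D=[(∅, {x↦clo(λx. (x x), ∅)}, ∅) :: (∅, {x↦clo(λx. (x x), ∅)}, ∅) :: (∅, ∅, ∅)]⟩
→ 15 transitions taken and the configuration is still not final: no result within 15 steps

Answer: DIVERGES (no final state within 15 steps)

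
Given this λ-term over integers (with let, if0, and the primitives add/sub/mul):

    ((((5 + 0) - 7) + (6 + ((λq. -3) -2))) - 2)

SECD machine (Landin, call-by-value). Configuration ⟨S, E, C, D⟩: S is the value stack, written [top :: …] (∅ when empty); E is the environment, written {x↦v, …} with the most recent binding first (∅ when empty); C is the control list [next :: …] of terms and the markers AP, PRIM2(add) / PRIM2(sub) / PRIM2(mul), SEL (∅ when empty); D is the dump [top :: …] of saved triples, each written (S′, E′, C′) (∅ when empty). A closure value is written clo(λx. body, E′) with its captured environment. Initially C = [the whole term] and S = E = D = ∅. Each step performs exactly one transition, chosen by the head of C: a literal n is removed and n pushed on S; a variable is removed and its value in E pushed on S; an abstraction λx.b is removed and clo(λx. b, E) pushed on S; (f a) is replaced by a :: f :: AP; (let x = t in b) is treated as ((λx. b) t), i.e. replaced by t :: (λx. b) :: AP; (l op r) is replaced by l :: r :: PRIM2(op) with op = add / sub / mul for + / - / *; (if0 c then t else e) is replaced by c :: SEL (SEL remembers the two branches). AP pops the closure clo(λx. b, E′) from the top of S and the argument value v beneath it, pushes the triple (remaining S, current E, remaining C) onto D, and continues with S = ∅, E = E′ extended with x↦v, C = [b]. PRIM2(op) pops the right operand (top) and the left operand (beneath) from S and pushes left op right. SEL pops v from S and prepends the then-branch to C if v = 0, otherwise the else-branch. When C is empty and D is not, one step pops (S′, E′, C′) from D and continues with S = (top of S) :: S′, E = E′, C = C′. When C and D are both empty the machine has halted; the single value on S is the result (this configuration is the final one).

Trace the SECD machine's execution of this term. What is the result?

step 0: [S=∅ | E=∅ | C=[((((5 + 0) - 7) + (6 + ((λq. -3) -2))) - 2)] | D=∅]
step 1: [S=∅ | E=∅ | C=[(((5 + 0) - 7) + (6 + ((λq. -3) -2))) :: 2 :: PRIM2(sub)] | D=∅]
step 2: [S=∅ | E=∅ | C=[((5 + 0) - 7) :: (6 + ((λq. -3) -2)) :: PRIM2(add) :: 2 :: PRIM2(sub)] | D=∅]
step 3: [S=∅ | E=∅ | C=[(5 + 0) :: 7 :: PRIM2(sub) :: (6 + ((λq. -3) -2)) :: PRIM2(add) :: 2 :: PRIM2(sub)] | D=∅]
step 4: [S=∅ | E=∅ | C=[5 :: 0 :: PRIM2(add) :: 7 :: PRIM2(sub) :: (6 + ((λq. -3) -2)) :: PRIM2(add) :: 2 :: PRIM2(sub)] | D=∅]
step 5: [S=[5] | E=∅ | C=[0 :: PRIM2(add) :: 7 :: PRIM2(sub) :: (6 + ((λq. -3) -2)) :: PRIM2(add) :: 2 :: PRIM2(sub)] | D=∅]
step 6: [S=[0 :: 5] | E=∅ | C=[PRIM2(add) :: 7 :: PRIM2(sub) :: (6 + ((λq. -3) -2)) :: PRIM2(add) :: 2 :: PRIM2(sub)] | D=∅]
step 7: [S=[5] | E=∅ | C=[7 :: PRIM2(sub) :: (6 + ((λq. -3) -2)) :: PRIM2(add) :: 2 :: PRIM2(sub)] | D=∅]
step 8: [S=[7 :: 5] | E=∅ | C=[PRIM2(sub) :: (6 + ((λq. -3) -2)) :: PRIM2(add) :: 2 :: PRIM2(sub)] | D=∅]
step 9: [S=[-2] | E=∅ | C=[(6 + ((λq. -3) -2)) :: PRIM2(add) :: 2 :: PRIM2(sub)] | D=∅]
step 10: [S=[-2] | E=∅ | C=[6 :: ((λq. -3) -2) :: PRIM2(add) :: PRIM2(add) :: 2 :: PRIM2(sub)] | D=∅]
step 11: [S=[6 :: -2] | E=∅ | C=[((λq. -3) -2) :: PRIM2(add) :: PRIM2(add) :: 2 :: PRIM2(sub)] | D=∅]
step 12: [S=[6 :: -2] | E=∅ | C=[-2 :: (λq. -3) :: AP :: PRIM2(add) :: PRIM2(add) :: 2 :: PRIM2(sub)] | D=∅]
step 13: [S=[-2 :: 6 :: -2] | E=∅ | C=[(λq. -3) :: AP :: PRIM2(add) :: PRIM2(add) :: 2 :: PRIM2(sub)] | D=∅]
step 14: [S=[clo(λq. -3, ∅) :: -2 :: 6 :: -2] | E=∅ | C=[AP :: PRIM2(add) :: PRIM2(add) :: 2 :: PRIM2(sub)] | D=∅]
step 15: [S=∅ | E={q↦-2} | C=[-3] | D=[([6 :: -2], ∅, [PRIM2(add) :: PRIM2(add) :: 2 :: PRIM2(sub)])]]
step 16: [S=[-3] | E={q↦-2} | C=∅ | D=[([6 :: -2], ∅, [PRIM2(add) :: PRIM2(add) :: 2 :: PRIM2(sub)])]]
step 17: [S=[-3 :: 6 :: -2] | E=∅ | C=[PRIM2(add) :: PRIM2(add) :: 2 :: PRIM2(sub)] | D=∅]
step 18: [S=[3 :: -2] | E=∅ | C=[PRIM2(add) :: 2 :: PRIM2(sub)] | D=∅]
step 19: [S=[1] | E=∅ | C=[2 :: PRIM2(sub)] | D=∅]
step 20: [S=[2 :: 1] | E=∅ | C=[PRIM2(sub)] | D=∅]
step 21: [S=[-1] | E=∅ | C=∅ | D=∅]
→ final value -1

Answer: -1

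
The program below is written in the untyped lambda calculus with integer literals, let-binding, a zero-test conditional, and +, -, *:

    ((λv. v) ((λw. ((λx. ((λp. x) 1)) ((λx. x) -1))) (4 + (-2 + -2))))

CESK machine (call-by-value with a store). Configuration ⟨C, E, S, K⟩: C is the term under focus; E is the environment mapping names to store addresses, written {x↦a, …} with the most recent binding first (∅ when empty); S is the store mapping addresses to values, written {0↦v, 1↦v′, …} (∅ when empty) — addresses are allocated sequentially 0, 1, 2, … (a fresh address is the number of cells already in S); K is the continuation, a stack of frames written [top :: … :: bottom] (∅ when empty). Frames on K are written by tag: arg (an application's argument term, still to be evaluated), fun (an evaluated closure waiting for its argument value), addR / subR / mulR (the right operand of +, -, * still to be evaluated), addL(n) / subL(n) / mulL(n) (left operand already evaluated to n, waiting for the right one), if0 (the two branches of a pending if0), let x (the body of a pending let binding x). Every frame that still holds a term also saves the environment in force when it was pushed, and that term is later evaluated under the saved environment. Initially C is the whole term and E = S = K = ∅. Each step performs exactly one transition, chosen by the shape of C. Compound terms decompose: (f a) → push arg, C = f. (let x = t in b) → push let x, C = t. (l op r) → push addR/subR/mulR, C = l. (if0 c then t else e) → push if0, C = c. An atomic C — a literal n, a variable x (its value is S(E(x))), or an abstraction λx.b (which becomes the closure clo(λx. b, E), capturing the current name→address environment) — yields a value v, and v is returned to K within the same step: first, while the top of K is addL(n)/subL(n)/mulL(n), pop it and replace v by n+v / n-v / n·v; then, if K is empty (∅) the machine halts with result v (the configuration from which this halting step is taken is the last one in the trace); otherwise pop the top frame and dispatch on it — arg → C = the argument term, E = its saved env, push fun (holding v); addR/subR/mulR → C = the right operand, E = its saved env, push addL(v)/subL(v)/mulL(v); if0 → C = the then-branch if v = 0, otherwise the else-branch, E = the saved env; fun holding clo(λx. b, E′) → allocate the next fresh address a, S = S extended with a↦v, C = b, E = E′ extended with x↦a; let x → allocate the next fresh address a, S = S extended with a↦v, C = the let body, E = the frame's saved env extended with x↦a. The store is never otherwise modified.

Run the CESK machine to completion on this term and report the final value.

Answer: -1

Execution trace:
[0] <C=((λv. v) ((λw. ((λx. ((λp. x) 1)) ((λx. x) -1))) (4 + (-2 + -2)))), E=∅, S=∅, K=∅>
[1] <C=(λv. v), E=∅, S=∅, K=[arg]>
[2] <C=((λw. ((λx. ((λp. x) 1)) ((λx. x) -1))) (4 + (-2 + -2))), E=∅, S=∅, K=[fun]>
[3] <C=(λw. ((λx. ((λp. x) 1)) ((λx. x) -1))), E=∅, S=∅, K=[arg :: fun]>
[4] <C=(4 + (-2 + -2)), E=∅, S=∅, K=[fun :: fun]>
[5] <C=4, E=∅, S=∅, K=[addR :: fun :: fun]>
[6] <C=(-2 + -2), E=∅, S=∅, K=[addL(4) :: fun :: fun]>
[7] <C=-2, E=∅, S=∅, K=[addR :: addL(4) :: fun :: fun]>
[8] <C=-2, E=∅, S=∅, K=[addL(-2) :: addL(4) :: fun :: fun]>
[9] <C=((λx. ((λp. x) 1)) ((λx. x) -1)), E={w↦0}, S={0↦0}, K=[fun]>
[10] <C=(λx. ((λp. x) 1)), E={w↦0}, S={0↦0}, K=[arg :: fun]>
[11] <C=((λx. x) -1), E={w↦0}, S={0↦0}, K=[fun :: fun]>
[12] <C=(λx. x), E={w↦0}, S={0↦0}, K=[arg :: fun :: fun]>
[13] <C=-1, E={w↦0}, S={0↦0}, K=[fun :: fun :: fun]>
[14] <C=x, E={x↦1, w↦0}, S={0↦0, 1↦-1}, K=[fun :: fun]>
[15] <C=((λp. x) 1), E={x↦2, w↦0}, S={0↦0, 1↦-1, 2↦-1}, K=[fun]>
[16] <C=(λp. x), E={x↦2, w↦0}, S={0↦0, 1↦-1, 2↦-1}, K=[arg :: fun]>
[17] <C=1, E={x↦2, w↦0}, S={0↦0, 1↦-1, 2↦-1}, K=[fun :: fun]>
[18] <C=x, E={p↦3, x↦2, w↦0}, S={0↦0, 1↦-1, 2↦-1, 3↦1}, K=[fun]>
[19] <C=v, E={v↦4}, S={0↦0, 1↦-1, 2↦-1, 3↦1, 4↦-1}, K=∅>
→ final value -1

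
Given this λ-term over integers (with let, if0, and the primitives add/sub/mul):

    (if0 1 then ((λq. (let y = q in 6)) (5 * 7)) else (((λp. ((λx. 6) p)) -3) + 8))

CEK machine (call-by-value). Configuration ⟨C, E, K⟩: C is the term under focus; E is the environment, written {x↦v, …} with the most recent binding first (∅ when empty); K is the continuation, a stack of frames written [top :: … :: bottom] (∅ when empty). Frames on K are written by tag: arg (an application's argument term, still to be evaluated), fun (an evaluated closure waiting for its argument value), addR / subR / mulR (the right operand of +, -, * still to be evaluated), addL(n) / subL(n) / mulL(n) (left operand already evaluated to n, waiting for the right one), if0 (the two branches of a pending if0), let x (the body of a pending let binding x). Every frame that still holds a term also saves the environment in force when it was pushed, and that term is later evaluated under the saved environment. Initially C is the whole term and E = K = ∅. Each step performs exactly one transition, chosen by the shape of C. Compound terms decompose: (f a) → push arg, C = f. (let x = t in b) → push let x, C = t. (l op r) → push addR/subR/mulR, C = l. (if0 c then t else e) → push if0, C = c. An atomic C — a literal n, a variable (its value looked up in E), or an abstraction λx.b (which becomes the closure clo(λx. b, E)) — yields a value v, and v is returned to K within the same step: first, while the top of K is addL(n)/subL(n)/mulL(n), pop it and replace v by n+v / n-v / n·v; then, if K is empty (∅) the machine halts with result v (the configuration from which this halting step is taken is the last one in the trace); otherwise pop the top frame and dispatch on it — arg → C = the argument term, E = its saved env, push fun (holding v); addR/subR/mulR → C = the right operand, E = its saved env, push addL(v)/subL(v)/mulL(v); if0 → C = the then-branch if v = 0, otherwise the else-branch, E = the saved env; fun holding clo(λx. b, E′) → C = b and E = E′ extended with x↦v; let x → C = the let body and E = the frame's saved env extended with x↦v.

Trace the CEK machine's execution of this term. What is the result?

0. [C=(if0 1 then ((λq. (let y = q in 6)) (5 * 7)) else (((λp. ((λx. 6) p)) -3) + 8)) | E=∅ | K=∅]
1. [C=1 | E=∅ | K=[if0]]
2. [C=(((λp. ((λx. 6) p)) -3) + 8) | E=∅ | K=∅]
3. [C=((λp. ((λx. 6) p)) -3) | E=∅ | K=[addR]]
4. [C=(λp. ((λx. 6) p)) | E=∅ | K=[arg :: addR]]
5. [C=-3 | E=∅ | K=[fun :: addR]]
6. [C=((λx. 6) p) | E={p↦-3} | K=[addR]]
7. [C=(λx. 6) | E={p↦-3} | K=[arg :: addR]]
8. [C=p | E={p↦-3} | K=[fun :: addR]]
9. [C=6 | E={x↦-3, p↦-3} | K=[addR]]
10. [C=8 | E=∅ | K=[addL(6)]]
→ final value 14

Answer: 14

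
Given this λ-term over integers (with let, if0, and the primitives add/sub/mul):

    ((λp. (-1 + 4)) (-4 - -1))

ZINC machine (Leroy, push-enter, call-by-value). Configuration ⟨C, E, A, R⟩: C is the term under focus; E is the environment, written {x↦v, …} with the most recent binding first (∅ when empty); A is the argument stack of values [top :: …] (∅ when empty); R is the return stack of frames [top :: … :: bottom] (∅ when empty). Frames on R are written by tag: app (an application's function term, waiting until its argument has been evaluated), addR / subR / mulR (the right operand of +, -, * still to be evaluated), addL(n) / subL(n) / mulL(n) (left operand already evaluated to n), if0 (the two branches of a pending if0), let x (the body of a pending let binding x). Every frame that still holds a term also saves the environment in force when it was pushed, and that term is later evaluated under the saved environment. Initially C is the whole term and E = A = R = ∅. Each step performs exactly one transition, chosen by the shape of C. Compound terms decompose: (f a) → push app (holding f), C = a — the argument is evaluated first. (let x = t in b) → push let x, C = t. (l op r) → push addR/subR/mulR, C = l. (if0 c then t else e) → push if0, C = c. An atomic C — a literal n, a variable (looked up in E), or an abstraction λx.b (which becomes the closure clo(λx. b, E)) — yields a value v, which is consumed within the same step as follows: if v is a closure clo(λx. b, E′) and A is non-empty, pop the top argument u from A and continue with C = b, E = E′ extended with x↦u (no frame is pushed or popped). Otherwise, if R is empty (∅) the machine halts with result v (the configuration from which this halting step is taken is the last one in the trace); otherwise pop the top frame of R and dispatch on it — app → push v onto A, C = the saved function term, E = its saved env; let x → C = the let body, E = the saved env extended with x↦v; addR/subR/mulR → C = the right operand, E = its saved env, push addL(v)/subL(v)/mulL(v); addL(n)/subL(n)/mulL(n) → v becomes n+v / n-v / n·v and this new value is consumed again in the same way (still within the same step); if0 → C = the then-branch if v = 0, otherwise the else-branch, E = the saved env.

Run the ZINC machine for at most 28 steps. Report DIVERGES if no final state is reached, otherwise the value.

[0] <C=((λp. (-1 + 4)) (-4 - -1)), E=∅, A=∅, R=∅>
[1] <C=(-4 - -1), E=∅, A=∅, R=[app]>
[2] <C=-4, E=∅, A=∅, R=[subR :: app]>
[3] <C=-1, E=∅, A=∅, R=[subL(-4) :: app]>
[4] <C=(λp. (-1 + 4)), E=∅, A=[-3], R=∅>
[5] <C=(-1 + 4), E={p↦-3}, A=∅, R=∅>
[6] <C=-1, E={p↦-3}, A=∅, R=[addR]>
[7] <C=4, E={p↦-3}, A=∅, R=[addL(-1)]>
→ final value 3

Answer: 3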